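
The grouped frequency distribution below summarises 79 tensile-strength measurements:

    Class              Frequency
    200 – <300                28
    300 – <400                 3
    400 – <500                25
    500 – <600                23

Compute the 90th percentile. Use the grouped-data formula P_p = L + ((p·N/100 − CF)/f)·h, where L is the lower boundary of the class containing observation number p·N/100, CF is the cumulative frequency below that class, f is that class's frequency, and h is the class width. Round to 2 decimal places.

565.65

N = 79; target position k = 90/100 · 79 = 71.1.
Cumulative frequencies: 28, 31, 56, 79.
Observation 71.1 falls in the class 500 – <600.
L = 500, CF = 56, f = 23, h = 100.
P90 = 500 + ((71.1 − 56)/23)·100 = 500 + 65.6522 = 565.652.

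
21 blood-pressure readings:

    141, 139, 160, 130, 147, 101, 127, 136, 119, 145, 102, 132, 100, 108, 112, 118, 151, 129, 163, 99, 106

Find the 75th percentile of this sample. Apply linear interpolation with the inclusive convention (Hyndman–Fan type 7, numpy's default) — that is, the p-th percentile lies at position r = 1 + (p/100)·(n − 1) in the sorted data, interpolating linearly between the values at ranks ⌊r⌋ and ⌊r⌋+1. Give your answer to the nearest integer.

Sorted: 99, 100, 101, 102, 106, 108, 112, 118, 119, 127, 129, 130, 132, 136, 139, 141, 145, 147, 151, 160, 163.
n = 21.
r = 1 + (75/100)·(21 − 1) = 1 + 15 = 16.
r is an integer, so P75 is the value at rank 16: 141.

141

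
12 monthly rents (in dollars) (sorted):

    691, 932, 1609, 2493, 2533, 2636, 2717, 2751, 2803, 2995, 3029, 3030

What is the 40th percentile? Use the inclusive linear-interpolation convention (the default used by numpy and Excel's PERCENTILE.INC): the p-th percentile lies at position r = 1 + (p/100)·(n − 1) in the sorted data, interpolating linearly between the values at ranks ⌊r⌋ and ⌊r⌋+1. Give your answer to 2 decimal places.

n = 12.
r = 1 + (40/100)·(12 − 1) = 1 + 4.4 = 5.4.
Rank 5 is 2533 and rank 6 is 2636.
Interpolate: 2533 + 0.4·(2636 − 2533) = 2533 + 0.4·103 = 2574.2.

2574.20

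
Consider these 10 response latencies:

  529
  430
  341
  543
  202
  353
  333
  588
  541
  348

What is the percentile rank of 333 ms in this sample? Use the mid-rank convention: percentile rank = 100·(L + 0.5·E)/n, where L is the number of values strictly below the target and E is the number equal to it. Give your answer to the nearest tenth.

Sorted: 202, 333, 341, 348, 353, 430, 529, 541, 543, 588.
Count below 333: L = 1; count equal: E = 1; n = 10.
Percentile rank = 100·(1 + 0.5·1)/10 = 100·1.5/10 = 15.

15.0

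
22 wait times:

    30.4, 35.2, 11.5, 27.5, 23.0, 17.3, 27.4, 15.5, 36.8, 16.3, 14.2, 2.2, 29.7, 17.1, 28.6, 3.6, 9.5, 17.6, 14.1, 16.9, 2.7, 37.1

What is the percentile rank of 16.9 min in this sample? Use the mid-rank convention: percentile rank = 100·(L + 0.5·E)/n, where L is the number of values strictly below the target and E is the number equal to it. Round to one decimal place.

Sorted: 2.2, 2.7, 3.6, 9.5, 11.5, 14.1, 14.2, 15.5, 16.3, 16.9, 17.1, 17.3, 17.6, 23.0, 27.4, 27.5, 28.6, 29.7, 30.4, 35.2, 36.8, 37.1.
Count below 16.9: L = 9; count equal: E = 1; n = 22.
Percentile rank = 100·(9 + 0.5·1)/22 = 100·9.5/22 = 43.18.

43.2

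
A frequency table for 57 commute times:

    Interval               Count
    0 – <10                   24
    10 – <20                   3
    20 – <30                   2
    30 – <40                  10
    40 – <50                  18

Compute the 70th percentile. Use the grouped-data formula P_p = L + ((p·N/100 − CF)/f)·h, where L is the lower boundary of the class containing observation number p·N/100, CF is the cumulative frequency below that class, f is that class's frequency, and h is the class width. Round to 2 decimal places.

40.50

N = 57; target position k = 70/100 · 57 = 39.9.
Cumulative frequencies: 24, 27, 29, 39, 57.
Observation 39.9 falls in the class 40 – <50.
L = 40, CF = 39, f = 18, h = 10.
P70 = 40 + ((39.9 − 39)/18)·10 = 40 + 0.5 = 40.5.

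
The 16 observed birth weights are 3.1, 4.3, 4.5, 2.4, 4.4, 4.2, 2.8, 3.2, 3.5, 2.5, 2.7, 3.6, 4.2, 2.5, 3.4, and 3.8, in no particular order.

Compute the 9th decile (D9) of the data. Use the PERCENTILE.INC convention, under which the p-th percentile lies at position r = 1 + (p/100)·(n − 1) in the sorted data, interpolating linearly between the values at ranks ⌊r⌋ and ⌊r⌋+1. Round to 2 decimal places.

Sorted: 2.4, 2.5, 2.5, 2.7, 2.8, 3.1, 3.2, 3.4, 3.5, 3.6, 3.8, 4.2, 4.2, 4.3, 4.4, 4.5.
n = 16.
r = 1 + (90/100)·(16 − 1) = 1 + 13.5 = 14.5.
Rank 14 is 4.3 and rank 15 is 4.4.
Interpolate: 4.3 + 0.5·(4.4 − 4.3) = 4.3 + 0.5·0.1 = 4.35.

4.35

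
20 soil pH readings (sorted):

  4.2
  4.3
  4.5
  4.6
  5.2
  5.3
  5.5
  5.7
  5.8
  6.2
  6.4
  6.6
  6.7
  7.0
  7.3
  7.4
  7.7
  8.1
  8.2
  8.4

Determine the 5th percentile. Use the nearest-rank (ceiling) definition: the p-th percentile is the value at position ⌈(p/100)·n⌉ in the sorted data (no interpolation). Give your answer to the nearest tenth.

n = 20.
Position = ⌈5/100 · 20⌉ = ⌈1⌉ = 1.
The value at rank 1 is 4.2.

4.2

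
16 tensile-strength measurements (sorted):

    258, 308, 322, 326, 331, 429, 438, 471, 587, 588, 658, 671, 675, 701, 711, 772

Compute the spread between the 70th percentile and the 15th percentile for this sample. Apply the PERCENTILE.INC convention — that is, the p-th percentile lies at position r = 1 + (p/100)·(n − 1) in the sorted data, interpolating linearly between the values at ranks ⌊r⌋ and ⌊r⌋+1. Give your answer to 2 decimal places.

n = 16.
P15: r = 3.25; ranks 3–4 are 322, 326; interpolating gives 323.
P70: r = 11.5; ranks 11–12 are 658, 671; interpolating gives 664.5.
Difference: 664.5 − 323 = 341.5.

341.50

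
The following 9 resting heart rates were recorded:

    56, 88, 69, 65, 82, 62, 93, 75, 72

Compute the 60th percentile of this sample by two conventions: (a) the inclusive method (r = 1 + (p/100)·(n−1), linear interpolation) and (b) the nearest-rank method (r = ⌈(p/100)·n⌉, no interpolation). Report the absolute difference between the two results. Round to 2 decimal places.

Sorted: 56, 62, 65, 69, 72, 75, 82, 88, 93.
n = 9.
(a) r = 5.8; between ranks 5 (72) and 6 (75): 74.4.
(b) the nearest-rank method: rank 6 → 75.
|74.4 − 75| = 0.6.

0.60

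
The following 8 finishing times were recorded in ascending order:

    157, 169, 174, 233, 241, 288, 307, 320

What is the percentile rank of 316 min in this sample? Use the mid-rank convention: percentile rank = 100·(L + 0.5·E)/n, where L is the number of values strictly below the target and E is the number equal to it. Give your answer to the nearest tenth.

Count below 316: L = 7; count equal: E = 0; n = 8.
Percentile rank = 100·(7 + 0.5·0)/8 = 100·7/8 = 87.5.

87.5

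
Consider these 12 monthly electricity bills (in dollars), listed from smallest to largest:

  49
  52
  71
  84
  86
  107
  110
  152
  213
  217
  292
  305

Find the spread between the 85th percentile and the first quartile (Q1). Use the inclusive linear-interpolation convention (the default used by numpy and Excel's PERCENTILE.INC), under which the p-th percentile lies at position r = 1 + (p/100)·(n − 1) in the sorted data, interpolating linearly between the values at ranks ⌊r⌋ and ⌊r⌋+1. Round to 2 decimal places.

162.50

n = 12.
P25: r = 3.75; ranks 3–4 are 71, 84; interpolating gives 80.75.
P85: r = 10.35; ranks 10–11 are 217, 292; interpolating gives 243.25.
Difference: 243.25 − 80.75 = 162.5.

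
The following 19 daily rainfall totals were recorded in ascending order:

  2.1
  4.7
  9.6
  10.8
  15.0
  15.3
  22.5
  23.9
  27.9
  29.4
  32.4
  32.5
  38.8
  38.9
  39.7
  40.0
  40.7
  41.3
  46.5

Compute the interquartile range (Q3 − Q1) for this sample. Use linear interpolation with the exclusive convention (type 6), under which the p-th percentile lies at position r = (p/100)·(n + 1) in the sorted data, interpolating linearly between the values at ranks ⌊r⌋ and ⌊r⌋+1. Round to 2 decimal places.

n = 19.
P25: r = 5 (integer) → 15.
P75: r = 15 (integer) → 39.7.
Difference: 39.7 − 15 = 24.7.

24.70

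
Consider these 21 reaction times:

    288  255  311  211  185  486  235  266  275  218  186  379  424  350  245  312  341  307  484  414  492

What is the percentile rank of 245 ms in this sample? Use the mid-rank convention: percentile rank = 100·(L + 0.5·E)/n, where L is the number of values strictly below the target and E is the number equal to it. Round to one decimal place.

Sorted: 185, 186, 211, 218, 235, 245, 255, 266, 275, 288, 307, 311, 312, 341, 350, 379, 414, 424, 484, 486, 492.
Count below 245: L = 5; count equal: E = 1; n = 21.
Percentile rank = 100·(5 + 0.5·1)/21 = 100·5.5/21 = 26.19.

26.2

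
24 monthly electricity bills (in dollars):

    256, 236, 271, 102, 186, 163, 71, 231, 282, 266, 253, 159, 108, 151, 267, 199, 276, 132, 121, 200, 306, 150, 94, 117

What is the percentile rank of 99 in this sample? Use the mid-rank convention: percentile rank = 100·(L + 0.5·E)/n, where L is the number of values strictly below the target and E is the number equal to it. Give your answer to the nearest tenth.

8.3

Sorted: 71, 94, 102, 108, 117, 121, 132, 150, 151, 159, 163, 186, 199, 200, 231, 236, 253, 256, 266, 267, 271, 276, 282, 306.
Count below 99: L = 2; count equal: E = 0; n = 24.
Percentile rank = 100·(2 + 0.5·0)/24 = 100·2/24 = 8.333.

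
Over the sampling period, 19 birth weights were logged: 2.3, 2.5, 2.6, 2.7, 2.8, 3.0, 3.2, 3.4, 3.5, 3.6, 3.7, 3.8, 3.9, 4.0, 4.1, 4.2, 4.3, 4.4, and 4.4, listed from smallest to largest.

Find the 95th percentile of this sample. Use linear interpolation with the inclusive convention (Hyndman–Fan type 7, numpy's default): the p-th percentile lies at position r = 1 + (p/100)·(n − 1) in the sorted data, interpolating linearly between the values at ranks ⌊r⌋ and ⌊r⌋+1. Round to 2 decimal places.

4.40

n = 19.
r = 1 + (95/100)·(19 − 1) = 1 + 17.1 = 18.1.
Rank 18 is 4.4 and rank 19 is 4.4.
Interpolate: 4.4 + 0.1·(4.4 − 4.4) = 4.4 + 0.1·0 = 4.4.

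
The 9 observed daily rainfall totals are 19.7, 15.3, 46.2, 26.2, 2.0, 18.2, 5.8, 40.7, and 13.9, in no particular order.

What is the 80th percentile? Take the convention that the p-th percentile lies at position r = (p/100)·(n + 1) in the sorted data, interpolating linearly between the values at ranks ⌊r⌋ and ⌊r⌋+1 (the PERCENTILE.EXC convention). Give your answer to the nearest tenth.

Sorted: 2.0, 5.8, 13.9, 15.3, 18.2, 19.7, 26.2, 40.7, 46.2.
n = 9.
r = (80/100)·(9 + 1) = 8.
r is an integer, so P80 is the value at rank 8: 40.7.

40.7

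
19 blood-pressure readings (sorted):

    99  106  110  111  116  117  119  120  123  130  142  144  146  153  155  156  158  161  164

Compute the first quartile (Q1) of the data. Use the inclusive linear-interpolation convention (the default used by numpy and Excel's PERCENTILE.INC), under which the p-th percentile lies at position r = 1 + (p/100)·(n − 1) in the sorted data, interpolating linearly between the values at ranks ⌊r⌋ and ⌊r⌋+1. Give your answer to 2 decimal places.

n = 19.
r = 1 + (25/100)·(19 − 1) = 1 + 4.5 = 5.5.
Rank 5 is 116 and rank 6 is 117.
Interpolate: 116 + 0.5·(117 − 116) = 116 + 0.5·1 = 116.5.

116.50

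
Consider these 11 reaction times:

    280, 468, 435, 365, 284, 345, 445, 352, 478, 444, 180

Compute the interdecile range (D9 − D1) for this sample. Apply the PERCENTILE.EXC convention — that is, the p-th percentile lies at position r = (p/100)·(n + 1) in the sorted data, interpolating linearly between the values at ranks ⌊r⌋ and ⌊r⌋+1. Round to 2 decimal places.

Sorted: 180, 280, 284, 345, 352, 365, 435, 444, 445, 468, 478.
n = 11.
P10: r = 1.2; ranks 1–2 are 180, 280; interpolating gives 200.
P90: r = 10.8; ranks 10–11 are 468, 478; interpolating gives 476.
Difference: 476 − 200 = 276.

276.00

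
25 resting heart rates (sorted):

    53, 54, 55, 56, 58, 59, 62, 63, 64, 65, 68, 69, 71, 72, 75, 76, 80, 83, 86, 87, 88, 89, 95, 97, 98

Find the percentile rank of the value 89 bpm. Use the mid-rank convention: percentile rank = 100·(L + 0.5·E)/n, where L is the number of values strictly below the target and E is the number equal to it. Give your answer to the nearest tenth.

86.0

Count below 89: L = 21; count equal: E = 1; n = 25.
Percentile rank = 100·(21 + 0.5·1)/25 = 100·21.5/25 = 86.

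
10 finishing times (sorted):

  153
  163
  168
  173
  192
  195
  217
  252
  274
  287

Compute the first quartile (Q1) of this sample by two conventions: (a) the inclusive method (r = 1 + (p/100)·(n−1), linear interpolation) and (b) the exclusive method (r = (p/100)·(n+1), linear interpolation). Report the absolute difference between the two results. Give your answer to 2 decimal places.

2.50

n = 10.
(a) r = 3.25; between ranks 3 (168) and 4 (173): 169.25.
(b) r = 2.75; between ranks 2 (163) and 3 (168): 166.75.
|169.25 − 166.75| = 2.5.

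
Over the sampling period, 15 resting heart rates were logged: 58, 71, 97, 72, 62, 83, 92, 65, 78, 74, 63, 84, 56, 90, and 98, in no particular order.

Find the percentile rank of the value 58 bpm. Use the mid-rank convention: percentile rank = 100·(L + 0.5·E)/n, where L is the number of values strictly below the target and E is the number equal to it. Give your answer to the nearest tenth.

Sorted: 56, 58, 62, 63, 65, 71, 72, 74, 78, 83, 84, 90, 92, 97, 98.
Count below 58: L = 1; count equal: E = 1; n = 15.
Percentile rank = 100·(1 + 0.5·1)/15 = 100·1.5/15 = 10.

10.0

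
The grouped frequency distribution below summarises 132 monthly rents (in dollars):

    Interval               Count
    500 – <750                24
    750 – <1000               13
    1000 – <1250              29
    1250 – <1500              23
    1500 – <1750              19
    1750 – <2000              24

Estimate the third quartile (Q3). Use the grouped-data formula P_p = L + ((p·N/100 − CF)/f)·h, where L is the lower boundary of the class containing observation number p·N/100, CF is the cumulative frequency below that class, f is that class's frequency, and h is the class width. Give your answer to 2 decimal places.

1631.58

N = 132; target position k = 75/100 · 132 = 99.
Cumulative frequencies: 24, 37, 66, 89, 108, 132.
Observation 99 falls in the class 1500 – <1750.
L = 1500, CF = 89, f = 19, h = 250.
P75 = 1500 + ((99 − 89)/19)·250 = 1500 + 131.579 = 1631.58.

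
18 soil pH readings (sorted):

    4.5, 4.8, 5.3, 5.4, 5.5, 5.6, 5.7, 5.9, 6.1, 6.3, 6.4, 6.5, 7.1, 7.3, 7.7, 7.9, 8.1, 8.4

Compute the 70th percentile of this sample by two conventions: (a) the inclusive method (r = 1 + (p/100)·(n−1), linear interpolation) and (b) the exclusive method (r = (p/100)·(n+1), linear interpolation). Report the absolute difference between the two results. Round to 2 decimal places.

0.12

n = 18.
(a) r = 12.9; between ranks 12 (6.5) and 13 (7.1): 7.04.
(b) r = 13.3; between ranks 13 (7.1) and 14 (7.3): 7.16.
|7.04 − 7.16| = 0.12.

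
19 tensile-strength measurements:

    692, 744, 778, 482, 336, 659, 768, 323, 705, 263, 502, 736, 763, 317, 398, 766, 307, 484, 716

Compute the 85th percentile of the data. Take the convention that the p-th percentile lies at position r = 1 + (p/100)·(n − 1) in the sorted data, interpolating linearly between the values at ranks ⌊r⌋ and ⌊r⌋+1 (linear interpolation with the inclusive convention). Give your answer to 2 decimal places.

763.90

Sorted: 263, 307, 317, 323, 336, 398, 482, 484, 502, 659, 692, 705, 716, 736, 744, 763, 766, 768, 778.
n = 19.
r = 1 + (85/100)·(19 − 1) = 1 + 15.3 = 16.3.
Rank 16 is 763 and rank 17 is 766.
Interpolate: 763 + 0.3·(766 − 763) = 763 + 0.3·3 = 763.9.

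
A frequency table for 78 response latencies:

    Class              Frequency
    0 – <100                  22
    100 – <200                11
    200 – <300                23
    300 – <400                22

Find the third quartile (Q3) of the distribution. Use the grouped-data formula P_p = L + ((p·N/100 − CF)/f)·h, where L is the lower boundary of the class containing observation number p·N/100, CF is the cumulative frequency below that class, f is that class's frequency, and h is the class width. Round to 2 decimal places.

N = 78; target position k = 75/100 · 78 = 58.5.
Cumulative frequencies: 22, 33, 56, 78.
Observation 58.5 falls in the class 300 – <400.
L = 300, CF = 56, f = 22, h = 100.
P75 = 300 + ((58.5 − 56)/22)·100 = 300 + 11.3636 = 311.364.

311.36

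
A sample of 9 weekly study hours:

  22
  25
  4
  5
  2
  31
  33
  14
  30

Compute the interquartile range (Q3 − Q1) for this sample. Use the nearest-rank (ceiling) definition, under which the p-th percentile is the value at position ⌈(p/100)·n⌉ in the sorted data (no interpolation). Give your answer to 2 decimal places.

Sorted: 2, 4, 5, 14, 22, 25, 30, 31, 33.
n = 9.
P25: rank ⌈25/100·9⌉ = 3 → 5.
P75: rank ⌈75/100·9⌉ = 7 → 30.
Difference: 30 − 5 = 25.

25.00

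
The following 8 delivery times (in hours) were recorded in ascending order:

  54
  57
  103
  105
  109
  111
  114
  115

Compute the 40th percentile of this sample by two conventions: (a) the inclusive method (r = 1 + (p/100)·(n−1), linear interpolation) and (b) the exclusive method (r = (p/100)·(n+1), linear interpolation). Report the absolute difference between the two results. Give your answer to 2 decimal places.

n = 8.
(a) r = 3.8; between ranks 3 (103) and 4 (105): 104.6.
(b) r = 3.6; between ranks 3 (103) and 4 (105): 104.2.
|104.6 − 104.2| = 0.4.

0.40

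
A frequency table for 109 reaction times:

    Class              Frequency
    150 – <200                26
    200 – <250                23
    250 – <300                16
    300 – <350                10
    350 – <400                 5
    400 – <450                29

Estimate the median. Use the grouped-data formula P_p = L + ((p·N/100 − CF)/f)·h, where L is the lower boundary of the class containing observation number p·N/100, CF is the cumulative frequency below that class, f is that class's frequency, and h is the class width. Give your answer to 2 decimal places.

267.19

N = 109; target position k = 50/100 · 109 = 54.5.
Cumulative frequencies: 26, 49, 65, 75, 80, 109.
Observation 54.5 falls in the class 250 – <300.
L = 250, CF = 49, f = 16, h = 50.
P50 = 250 + ((54.5 − 49)/16)·50 = 250 + 17.1875 = 267.188.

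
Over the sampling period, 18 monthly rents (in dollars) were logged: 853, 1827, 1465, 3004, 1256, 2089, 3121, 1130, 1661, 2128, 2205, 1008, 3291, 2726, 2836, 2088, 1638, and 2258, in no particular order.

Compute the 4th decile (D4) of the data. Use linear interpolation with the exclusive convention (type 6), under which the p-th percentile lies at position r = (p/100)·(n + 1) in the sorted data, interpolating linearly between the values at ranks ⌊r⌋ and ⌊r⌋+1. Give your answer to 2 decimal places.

1760.60

Sorted: 853, 1008, 1130, 1256, 1465, 1638, 1661, 1827, 2088, 2089, 2128, 2205, 2258, 2726, 2836, 3004, 3121, 3291.
n = 18.
r = (40/100)·(18 + 1) = 7.6.
Rank 7 is 1661 and rank 8 is 1827.
Interpolate: 1661 + 0.6·(1827 − 1661) = 1661 + 0.6·166 = 1760.6.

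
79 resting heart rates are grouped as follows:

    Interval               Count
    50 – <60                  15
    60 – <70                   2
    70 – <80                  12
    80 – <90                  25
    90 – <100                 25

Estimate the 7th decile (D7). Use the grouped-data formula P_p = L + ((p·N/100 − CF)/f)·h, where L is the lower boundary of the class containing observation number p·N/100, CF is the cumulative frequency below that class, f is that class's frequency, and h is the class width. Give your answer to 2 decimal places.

90.52

N = 79; target position k = 70/100 · 79 = 55.3.
Cumulative frequencies: 15, 17, 29, 54, 79.
Observation 55.3 falls in the class 90 – <100.
L = 90, CF = 54, f = 25, h = 10.
P70 = 90 + ((55.3 − 54)/25)·10 = 90 + 0.52 = 90.52.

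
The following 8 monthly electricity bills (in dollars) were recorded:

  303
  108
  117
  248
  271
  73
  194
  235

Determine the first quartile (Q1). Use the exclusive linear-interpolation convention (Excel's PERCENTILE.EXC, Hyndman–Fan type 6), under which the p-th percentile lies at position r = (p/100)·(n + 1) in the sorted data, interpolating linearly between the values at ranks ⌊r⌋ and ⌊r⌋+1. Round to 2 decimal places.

Sorted: 73, 108, 117, 194, 235, 248, 271, 303.
n = 8.
r = (25/100)·(8 + 1) = 2.25.
Rank 2 is 108 and rank 3 is 117.
Interpolate: 108 + 0.25·(117 − 108) = 108 + 0.25·9 = 110.25.

110.25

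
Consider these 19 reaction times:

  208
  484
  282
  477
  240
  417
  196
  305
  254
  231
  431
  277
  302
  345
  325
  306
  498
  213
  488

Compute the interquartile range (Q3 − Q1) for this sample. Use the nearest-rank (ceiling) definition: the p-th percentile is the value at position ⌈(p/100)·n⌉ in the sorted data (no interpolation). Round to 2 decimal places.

191.00

Sorted: 196, 208, 213, 231, 240, 254, 277, 282, 302, 305, 306, 325, 345, 417, 431, 477, 484, 488, 498.
n = 19.
P25: rank ⌈25/100·19⌉ = 5 → 240.
P75: rank ⌈75/100·19⌉ = 15 → 431.
Difference: 431 − 240 = 191.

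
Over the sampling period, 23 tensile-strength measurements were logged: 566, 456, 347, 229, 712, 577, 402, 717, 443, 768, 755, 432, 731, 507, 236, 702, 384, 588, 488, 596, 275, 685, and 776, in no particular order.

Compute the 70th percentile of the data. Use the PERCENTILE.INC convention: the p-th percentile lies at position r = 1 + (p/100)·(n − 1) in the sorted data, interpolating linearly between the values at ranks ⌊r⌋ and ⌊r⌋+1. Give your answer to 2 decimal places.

Sorted: 229, 236, 275, 347, 384, 402, 432, 443, 456, 488, 507, 566, 577, 588, 596, 685, 702, 712, 717, 731, 755, 768, 776.
n = 23.
r = 1 + (70/100)·(23 − 1) = 1 + 15.4 = 16.4.
Rank 16 is 685 and rank 17 is 702.
Interpolate: 685 + 0.4·(702 − 685) = 685 + 0.4·17 = 691.8.

691.80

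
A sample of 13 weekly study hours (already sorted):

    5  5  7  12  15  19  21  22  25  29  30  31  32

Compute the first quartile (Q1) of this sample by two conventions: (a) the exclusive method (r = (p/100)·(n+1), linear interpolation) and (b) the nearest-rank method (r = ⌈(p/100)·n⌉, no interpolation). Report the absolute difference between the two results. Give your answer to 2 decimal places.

n = 13.
(a) r = 3.5; between ranks 3 (7) and 4 (12): 9.5.
(b) the nearest-rank method: rank 4 → 12.
|9.5 − 12| = 2.5.

2.50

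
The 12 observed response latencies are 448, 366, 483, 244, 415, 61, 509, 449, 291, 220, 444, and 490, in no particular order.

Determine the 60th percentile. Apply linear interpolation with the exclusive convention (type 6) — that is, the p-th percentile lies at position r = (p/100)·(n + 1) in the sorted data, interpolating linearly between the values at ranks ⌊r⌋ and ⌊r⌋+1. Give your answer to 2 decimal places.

447.20

Sorted: 61, 220, 244, 291, 366, 415, 444, 448, 449, 483, 490, 509.
n = 12.
r = (60/100)·(12 + 1) = 7.8.
Rank 7 is 444 and rank 8 is 448.
Interpolate: 444 + 0.8·(448 − 444) = 444 + 0.8·4 = 447.2.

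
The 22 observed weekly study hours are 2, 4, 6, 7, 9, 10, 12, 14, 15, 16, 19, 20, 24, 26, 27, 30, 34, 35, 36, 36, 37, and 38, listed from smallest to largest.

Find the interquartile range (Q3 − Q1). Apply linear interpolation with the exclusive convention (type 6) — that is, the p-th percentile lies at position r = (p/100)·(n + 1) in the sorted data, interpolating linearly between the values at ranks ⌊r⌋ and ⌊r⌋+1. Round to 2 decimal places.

24.50

n = 22.
P25: r = 5.75; ranks 5–6 are 9, 10; interpolating gives 9.75.
P75: r = 17.25; ranks 17–18 are 34, 35; interpolating gives 34.25.
Difference: 34.25 − 9.75 = 24.5.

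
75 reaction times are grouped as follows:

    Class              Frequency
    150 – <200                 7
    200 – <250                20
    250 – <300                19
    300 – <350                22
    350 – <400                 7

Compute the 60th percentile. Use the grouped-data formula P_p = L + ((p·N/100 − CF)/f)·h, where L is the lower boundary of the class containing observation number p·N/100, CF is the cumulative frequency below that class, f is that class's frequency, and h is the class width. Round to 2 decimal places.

N = 75; target position k = 60/100 · 75 = 45.
Cumulative frequencies: 7, 27, 46, 68, 75.
Observation 45 falls in the class 250 – <300.
L = 250, CF = 27, f = 19, h = 50.
P60 = 250 + ((45 − 27)/19)·50 = 250 + 47.3684 = 297.368.

297.37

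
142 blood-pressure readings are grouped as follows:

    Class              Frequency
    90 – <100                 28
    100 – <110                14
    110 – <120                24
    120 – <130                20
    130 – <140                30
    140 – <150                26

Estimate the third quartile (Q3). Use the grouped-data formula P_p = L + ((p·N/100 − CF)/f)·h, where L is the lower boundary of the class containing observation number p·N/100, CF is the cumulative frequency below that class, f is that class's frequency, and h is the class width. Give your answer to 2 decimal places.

136.83

N = 142; target position k = 75/100 · 142 = 106.5.
Cumulative frequencies: 28, 42, 66, 86, 116, 142.
Observation 106.5 falls in the class 130 – <140.
L = 130, CF = 86, f = 30, h = 10.
P75 = 130 + ((106.5 − 86)/30)·10 = 130 + 6.83333 = 136.833.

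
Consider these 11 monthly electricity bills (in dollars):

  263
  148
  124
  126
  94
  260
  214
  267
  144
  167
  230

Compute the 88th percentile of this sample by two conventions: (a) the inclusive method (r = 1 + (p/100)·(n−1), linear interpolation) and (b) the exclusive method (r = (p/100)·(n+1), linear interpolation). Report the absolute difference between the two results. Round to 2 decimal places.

2.84

Sorted: 94, 124, 126, 144, 148, 167, 214, 230, 260, 263, 267.
n = 11.
(a) r = 9.8; between ranks 9 (260) and 10 (263): 262.4.
(b) r = 10.56; between ranks 10 (263) and 11 (267): 265.24.
|262.4 − 265.24| = 2.84.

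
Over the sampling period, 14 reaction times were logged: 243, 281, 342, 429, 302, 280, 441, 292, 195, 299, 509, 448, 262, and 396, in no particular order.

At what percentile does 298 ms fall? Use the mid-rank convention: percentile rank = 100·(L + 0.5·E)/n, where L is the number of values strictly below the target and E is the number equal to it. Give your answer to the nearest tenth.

Sorted: 195, 243, 262, 280, 281, 292, 299, 302, 342, 396, 429, 441, 448, 509.
Count below 298: L = 6; count equal: E = 0; n = 14.
Percentile rank = 100·(6 + 0.5·0)/14 = 100·6/14 = 42.86.

42.9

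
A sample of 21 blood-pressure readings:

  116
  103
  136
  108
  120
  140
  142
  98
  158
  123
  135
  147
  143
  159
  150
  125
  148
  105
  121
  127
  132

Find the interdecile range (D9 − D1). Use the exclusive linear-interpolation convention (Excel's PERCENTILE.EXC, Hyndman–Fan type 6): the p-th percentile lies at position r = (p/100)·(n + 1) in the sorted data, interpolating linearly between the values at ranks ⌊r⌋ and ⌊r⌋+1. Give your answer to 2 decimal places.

Sorted: 98, 103, 105, 108, 116, 120, 121, 123, 125, 127, 132, 135, 136, 140, 142, 143, 147, 148, 150, 158, 159.
n = 21.
P10: r = 2.2; ranks 2–3 are 103, 105; interpolating gives 103.4.
P90: r = 19.8; ranks 19–20 are 150, 158; interpolating gives 156.4.
Difference: 156.4 − 103.4 = 53.

53.00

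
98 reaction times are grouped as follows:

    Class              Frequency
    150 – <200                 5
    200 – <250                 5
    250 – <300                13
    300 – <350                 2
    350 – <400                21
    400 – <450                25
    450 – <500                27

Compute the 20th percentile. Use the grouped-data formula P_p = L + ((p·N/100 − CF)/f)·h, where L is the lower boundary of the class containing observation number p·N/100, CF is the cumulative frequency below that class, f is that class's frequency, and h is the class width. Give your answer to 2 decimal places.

286.92

N = 98; target position k = 20/100 · 98 = 19.6.
Cumulative frequencies: 5, 10, 23, 25, 46, 71, 98.
Observation 19.6 falls in the class 250 – <300.
L = 250, CF = 10, f = 13, h = 50.
P20 = 250 + ((19.6 − 10)/13)·50 = 250 + 36.9231 = 286.923.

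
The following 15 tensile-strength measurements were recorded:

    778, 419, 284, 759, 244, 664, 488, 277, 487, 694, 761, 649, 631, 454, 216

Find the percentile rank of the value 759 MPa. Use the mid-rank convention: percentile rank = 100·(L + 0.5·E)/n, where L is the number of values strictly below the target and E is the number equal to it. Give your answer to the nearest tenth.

Sorted: 216, 244, 277, 284, 419, 454, 487, 488, 631, 649, 664, 694, 759, 761, 778.
Count below 759: L = 12; count equal: E = 1; n = 15.
Percentile rank = 100·(12 + 0.5·1)/15 = 100·12.5/15 = 83.33.

83.3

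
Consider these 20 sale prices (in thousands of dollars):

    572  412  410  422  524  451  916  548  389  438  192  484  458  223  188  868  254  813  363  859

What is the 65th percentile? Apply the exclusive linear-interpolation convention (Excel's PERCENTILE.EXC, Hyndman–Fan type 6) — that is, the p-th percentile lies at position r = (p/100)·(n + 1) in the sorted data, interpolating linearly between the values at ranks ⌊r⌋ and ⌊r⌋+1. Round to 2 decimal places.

Sorted: 188, 192, 223, 254, 363, 389, 410, 412, 422, 438, 451, 458, 484, 524, 548, 572, 813, 859, 868, 916.
n = 20.
r = (65/100)·(20 + 1) = 13.65.
Rank 13 is 484 and rank 14 is 524.
Interpolate: 484 + 0.65·(524 − 484) = 484 + 0.65·40 = 510.

510.00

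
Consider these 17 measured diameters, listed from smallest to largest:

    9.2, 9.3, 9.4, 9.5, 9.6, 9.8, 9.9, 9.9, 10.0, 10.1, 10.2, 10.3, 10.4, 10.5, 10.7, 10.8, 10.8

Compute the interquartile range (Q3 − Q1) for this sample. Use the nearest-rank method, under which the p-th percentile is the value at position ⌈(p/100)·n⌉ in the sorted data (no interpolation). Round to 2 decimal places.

0.80

n = 17.
P25: rank ⌈25/100·17⌉ = 5 → 9.6.
P75: rank ⌈75/100·17⌉ = 13 → 10.4.
Difference: 10.4 − 9.6 = 0.8.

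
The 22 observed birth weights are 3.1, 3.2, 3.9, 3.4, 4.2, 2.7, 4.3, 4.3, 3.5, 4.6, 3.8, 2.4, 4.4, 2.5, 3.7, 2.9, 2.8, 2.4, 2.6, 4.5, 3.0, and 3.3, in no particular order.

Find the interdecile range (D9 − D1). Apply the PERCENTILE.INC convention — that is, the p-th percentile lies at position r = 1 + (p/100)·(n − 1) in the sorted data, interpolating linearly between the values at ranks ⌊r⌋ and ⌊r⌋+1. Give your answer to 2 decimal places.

1.88

Sorted: 2.4, 2.4, 2.5, 2.6, 2.7, 2.8, 2.9, 3.0, 3.1, 3.2, 3.3, 3.4, 3.5, 3.7, 3.8, 3.9, 4.2, 4.3, 4.3, 4.4, 4.5, 4.6.
n = 22.
P10: r = 3.1; ranks 3–4 are 2.5, 2.6; interpolating gives 2.51.
P90: r = 19.9; ranks 19–20 are 4.3, 4.4; interpolating gives 4.39.
Difference: 4.39 − 2.51 = 1.88.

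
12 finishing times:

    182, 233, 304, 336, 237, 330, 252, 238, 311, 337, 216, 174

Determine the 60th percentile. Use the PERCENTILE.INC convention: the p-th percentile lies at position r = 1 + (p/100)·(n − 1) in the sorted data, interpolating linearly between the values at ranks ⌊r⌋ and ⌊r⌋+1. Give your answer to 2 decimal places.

283.20

Sorted: 174, 182, 216, 233, 237, 238, 252, 304, 311, 330, 336, 337.
n = 12.
r = 1 + (60/100)·(12 − 1) = 1 + 6.6 = 7.6.
Rank 7 is 252 and rank 8 is 304.
Interpolate: 252 + 0.6·(304 − 252) = 252 + 0.6·52 = 283.2.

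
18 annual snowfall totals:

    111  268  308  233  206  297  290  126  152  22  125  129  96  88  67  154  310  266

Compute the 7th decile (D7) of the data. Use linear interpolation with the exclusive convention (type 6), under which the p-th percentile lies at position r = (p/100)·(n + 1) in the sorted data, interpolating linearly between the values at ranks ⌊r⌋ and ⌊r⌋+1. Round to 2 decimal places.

266.60

Sorted: 22, 67, 88, 96, 111, 125, 126, 129, 152, 154, 206, 233, 266, 268, 290, 297, 308, 310.
n = 18.
r = (70/100)·(18 + 1) = 13.3.
Rank 13 is 266 and rank 14 is 268.
Interpolate: 266 + 0.3·(268 − 266) = 266 + 0.3·2 = 266.6.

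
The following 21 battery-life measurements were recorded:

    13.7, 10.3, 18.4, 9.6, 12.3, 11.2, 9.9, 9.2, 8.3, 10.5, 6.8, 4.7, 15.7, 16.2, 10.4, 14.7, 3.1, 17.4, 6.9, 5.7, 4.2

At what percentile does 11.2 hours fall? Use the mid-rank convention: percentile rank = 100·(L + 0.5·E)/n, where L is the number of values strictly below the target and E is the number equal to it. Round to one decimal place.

64.3

Sorted: 3.1, 4.2, 4.7, 5.7, 6.8, 6.9, 8.3, 9.2, 9.6, 9.9, 10.3, 10.4, 10.5, 11.2, 12.3, 13.7, 14.7, 15.7, 16.2, 17.4, 18.4.
Count below 11.2: L = 13; count equal: E = 1; n = 21.
Percentile rank = 100·(13 + 0.5·1)/21 = 100·13.5/21 = 64.29.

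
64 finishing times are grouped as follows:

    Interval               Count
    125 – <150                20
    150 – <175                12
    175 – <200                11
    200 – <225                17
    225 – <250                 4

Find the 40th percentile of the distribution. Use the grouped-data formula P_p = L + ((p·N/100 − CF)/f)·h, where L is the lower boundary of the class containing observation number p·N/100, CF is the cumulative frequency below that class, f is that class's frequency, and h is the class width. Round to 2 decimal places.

161.67

N = 64; target position k = 40/100 · 64 = 25.6.
Cumulative frequencies: 20, 32, 43, 60, 64.
Observation 25.6 falls in the class 150 – <175.
L = 150, CF = 20, f = 12, h = 25.
P40 = 150 + ((25.6 − 20)/12)·25 = 150 + 11.6667 = 161.667.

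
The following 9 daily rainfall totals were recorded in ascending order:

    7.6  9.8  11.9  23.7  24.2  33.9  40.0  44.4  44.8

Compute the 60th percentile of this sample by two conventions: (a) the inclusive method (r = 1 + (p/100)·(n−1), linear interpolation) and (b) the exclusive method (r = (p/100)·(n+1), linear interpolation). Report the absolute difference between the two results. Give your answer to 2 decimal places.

n = 9.
(a) r = 5.8; between ranks 5 (24.2) and 6 (33.9): 31.96.
(b) r = 6 → value at rank 6 = 33.9.
|31.96 − 33.9| = 1.94.

1.94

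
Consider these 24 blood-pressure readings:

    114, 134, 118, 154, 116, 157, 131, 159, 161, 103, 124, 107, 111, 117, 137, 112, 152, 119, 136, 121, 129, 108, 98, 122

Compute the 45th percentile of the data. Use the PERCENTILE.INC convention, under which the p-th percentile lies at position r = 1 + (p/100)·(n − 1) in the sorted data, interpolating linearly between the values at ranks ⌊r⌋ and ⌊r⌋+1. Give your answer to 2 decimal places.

Sorted: 98, 103, 107, 108, 111, 112, 114, 116, 117, 118, 119, 121, 122, 124, 129, 131, 134, 136, 137, 152, 154, 157, 159, 161.
n = 24.
r = 1 + (45/100)·(24 − 1) = 1 + 10.35 = 11.35.
Rank 11 is 119 and rank 12 is 121.
Interpolate: 119 + 0.35·(121 − 119) = 119 + 0.35·2 = 119.7.

119.70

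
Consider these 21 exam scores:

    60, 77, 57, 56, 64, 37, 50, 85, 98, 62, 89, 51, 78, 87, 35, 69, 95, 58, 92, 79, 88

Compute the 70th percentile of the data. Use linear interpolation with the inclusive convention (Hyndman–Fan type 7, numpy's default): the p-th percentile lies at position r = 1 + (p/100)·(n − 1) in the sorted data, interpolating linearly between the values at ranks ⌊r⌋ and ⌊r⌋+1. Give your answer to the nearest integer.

85

Sorted: 35, 37, 50, 51, 56, 57, 58, 60, 62, 64, 69, 77, 78, 79, 85, 87, 88, 89, 92, 95, 98.
n = 21.
r = 1 + (70/100)·(21 − 1) = 1 + 14 = 15.
r is an integer, so P70 is the value at rank 15: 85.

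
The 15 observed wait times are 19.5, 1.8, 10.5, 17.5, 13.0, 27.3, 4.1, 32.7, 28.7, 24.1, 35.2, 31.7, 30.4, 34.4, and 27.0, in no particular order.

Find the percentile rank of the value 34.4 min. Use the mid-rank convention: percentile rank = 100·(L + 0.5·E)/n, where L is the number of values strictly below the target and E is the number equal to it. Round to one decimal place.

Sorted: 1.8, 4.1, 10.5, 13.0, 17.5, 19.5, 24.1, 27.0, 27.3, 28.7, 30.4, 31.7, 32.7, 34.4, 35.2.
Count below 34.4: L = 13; count equal: E = 1; n = 15.
Percentile rank = 100·(13 + 0.5·1)/15 = 100·13.5/15 = 90.

90.0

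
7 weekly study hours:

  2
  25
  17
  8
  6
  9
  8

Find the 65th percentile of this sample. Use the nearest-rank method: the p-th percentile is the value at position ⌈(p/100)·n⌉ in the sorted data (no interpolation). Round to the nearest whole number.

Sorted: 2, 6, 8, 8, 9, 17, 25.
n = 7.
Position = ⌈65/100 · 7⌉ = ⌈4.55⌉ = 5.
The value at rank 5 is 9.

9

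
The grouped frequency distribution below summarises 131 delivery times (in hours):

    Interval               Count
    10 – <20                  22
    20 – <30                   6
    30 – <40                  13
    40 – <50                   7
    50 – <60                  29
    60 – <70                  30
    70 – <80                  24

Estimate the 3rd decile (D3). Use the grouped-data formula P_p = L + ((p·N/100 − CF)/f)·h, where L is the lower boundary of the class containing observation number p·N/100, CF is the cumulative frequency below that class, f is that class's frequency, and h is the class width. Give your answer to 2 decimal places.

38.69

N = 131; target position k = 30/100 · 131 = 39.3.
Cumulative frequencies: 22, 28, 41, 48, 77, 107, 131.
Observation 39.3 falls in the class 30 – <40.
L = 30, CF = 28, f = 13, h = 10.
P30 = 30 + ((39.3 − 28)/13)·10 = 30 + 8.69231 = 38.6923.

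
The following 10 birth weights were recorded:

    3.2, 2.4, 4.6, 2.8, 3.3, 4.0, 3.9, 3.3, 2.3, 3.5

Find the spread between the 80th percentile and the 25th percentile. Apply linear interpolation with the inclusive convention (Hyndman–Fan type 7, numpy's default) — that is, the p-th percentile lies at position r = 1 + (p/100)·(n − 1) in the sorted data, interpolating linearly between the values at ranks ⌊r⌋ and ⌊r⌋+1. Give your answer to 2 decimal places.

Sorted: 2.3, 2.4, 2.8, 3.2, 3.3, 3.3, 3.5, 3.9, 4.0, 4.6.
n = 10.
P25: r = 3.25; ranks 3–4 are 2.8, 3.2; interpolating gives 2.9.
P80: r = 8.2; ranks 8–9 are 3.9, 4.0; interpolating gives 3.92.
Difference: 3.92 − 2.9 = 1.02.

1.02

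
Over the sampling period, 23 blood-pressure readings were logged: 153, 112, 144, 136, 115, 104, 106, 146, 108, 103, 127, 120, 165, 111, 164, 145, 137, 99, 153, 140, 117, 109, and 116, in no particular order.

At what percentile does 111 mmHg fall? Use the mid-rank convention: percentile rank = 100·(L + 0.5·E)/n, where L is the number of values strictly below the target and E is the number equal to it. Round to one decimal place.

28.3

Sorted: 99, 103, 104, 106, 108, 109, 111, 112, 115, 116, 117, 120, 127, 136, 137, 140, 144, 145, 146, 153, 153, 164, 165.
Count below 111: L = 6; count equal: E = 1; n = 23.
Percentile rank = 100·(6 + 0.5·1)/23 = 100·6.5/23 = 28.26.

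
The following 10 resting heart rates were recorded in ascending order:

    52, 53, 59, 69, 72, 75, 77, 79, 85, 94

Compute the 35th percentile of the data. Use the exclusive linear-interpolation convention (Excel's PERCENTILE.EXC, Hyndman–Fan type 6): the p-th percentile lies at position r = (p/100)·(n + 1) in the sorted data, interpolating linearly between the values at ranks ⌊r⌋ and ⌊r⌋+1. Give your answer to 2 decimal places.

n = 10.
r = (35/100)·(10 + 1) = 3.85.
Rank 3 is 59 and rank 4 is 69.
Interpolate: 59 + 0.85·(69 − 59) = 59 + 0.85·10 = 67.5.

67.50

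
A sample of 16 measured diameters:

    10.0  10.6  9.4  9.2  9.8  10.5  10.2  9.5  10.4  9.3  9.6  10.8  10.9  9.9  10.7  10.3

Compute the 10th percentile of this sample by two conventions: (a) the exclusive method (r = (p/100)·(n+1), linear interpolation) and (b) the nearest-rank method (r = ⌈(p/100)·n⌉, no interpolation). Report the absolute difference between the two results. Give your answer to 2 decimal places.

0.03

Sorted: 9.2, 9.3, 9.4, 9.5, 9.6, 9.8, 9.9, 10.0, 10.2, 10.3, 10.4, 10.5, 10.6, 10.7, 10.8, 10.9.
n = 16.
(a) r = 1.7; between ranks 1 (9.2) and 2 (9.3): 9.27.
(b) the nearest-rank method: rank 2 → 9.3.
|9.27 − 9.3| = 0.03.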